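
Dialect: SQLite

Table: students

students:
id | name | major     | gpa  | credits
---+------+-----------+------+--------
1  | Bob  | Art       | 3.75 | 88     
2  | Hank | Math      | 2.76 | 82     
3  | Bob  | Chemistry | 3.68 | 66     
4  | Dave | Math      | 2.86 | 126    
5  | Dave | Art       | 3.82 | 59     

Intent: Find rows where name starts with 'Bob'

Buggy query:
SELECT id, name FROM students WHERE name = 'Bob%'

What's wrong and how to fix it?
Bug: '=' compares the literal string including the % character; pattern matching needs LIKE

Fix: Use LIKE for wildcard pattern matching

Corrected query:
SELECT id, name FROM students WHERE name LIKE 'Bob%'

Result:
id | name
---+-----
1  | Bob 
3  | Bob 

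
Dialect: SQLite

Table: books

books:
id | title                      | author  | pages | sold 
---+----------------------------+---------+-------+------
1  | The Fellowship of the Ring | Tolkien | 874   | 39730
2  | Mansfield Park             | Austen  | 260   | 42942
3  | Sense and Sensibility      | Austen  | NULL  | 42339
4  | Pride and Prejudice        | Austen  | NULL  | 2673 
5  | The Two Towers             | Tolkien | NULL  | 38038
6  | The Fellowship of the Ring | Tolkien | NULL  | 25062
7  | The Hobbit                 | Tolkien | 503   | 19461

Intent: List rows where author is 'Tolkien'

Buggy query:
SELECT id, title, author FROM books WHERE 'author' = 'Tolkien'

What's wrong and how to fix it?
Bug: Single quotes denote string literals in SQL; the column name is being compared as a constant string

Fix: Remove the quotes around the column name (or use double quotes for an identifier)

Corrected query:
SELECT id, title, author FROM books WHERE author = 'Tolkien'

Result:
id | title                      | author 
---+----------------------------+--------
1  | The Fellowship of the Ring | Tolkien
5  | The Two Towers             | Tolkien
6  | The Fellowship of the Ring | Tolkien
7  | The Hobbit                 | Tolkien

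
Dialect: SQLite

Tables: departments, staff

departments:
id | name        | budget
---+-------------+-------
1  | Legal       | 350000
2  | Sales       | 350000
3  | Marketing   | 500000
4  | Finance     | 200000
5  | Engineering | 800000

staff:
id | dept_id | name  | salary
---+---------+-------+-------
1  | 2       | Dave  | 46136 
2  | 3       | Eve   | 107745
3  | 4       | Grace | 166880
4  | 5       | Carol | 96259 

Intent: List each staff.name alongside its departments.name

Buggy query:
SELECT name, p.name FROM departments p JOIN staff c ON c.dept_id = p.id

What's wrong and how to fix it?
Bug: 'name' exists in both joined tables, so the database can't tell which one is meant

Fix: Qualify the column with its table alias (c.name)

Corrected query:
SELECT c.name, p.name FROM departments p JOIN staff c ON c.dept_id = p.id

Result:
name  | name       
------+------------
Dave  | Sales      
Eve   | Marketing  
Grace | Finance    
Carol | Engineering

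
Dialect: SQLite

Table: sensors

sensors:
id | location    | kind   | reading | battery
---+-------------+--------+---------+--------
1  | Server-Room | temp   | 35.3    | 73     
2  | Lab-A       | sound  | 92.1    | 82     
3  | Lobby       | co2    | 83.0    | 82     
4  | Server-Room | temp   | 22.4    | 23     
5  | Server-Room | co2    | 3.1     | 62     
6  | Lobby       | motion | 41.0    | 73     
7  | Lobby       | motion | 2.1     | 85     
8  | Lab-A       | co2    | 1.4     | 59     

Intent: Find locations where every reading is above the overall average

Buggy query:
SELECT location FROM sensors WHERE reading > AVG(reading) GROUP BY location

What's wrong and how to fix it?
Bug: WHERE evaluates per row before aggregation, so AVG() is unavailable

Fix: Use a subquery for AVG and a HAVING MIN(...) filter so the condition holds for every row in the group

Corrected query:
SELECT location FROM sensors GROUP BY location HAVING MIN(reading) > (SELECT AVG(reading) FROM sensors)

Result:
(no rows)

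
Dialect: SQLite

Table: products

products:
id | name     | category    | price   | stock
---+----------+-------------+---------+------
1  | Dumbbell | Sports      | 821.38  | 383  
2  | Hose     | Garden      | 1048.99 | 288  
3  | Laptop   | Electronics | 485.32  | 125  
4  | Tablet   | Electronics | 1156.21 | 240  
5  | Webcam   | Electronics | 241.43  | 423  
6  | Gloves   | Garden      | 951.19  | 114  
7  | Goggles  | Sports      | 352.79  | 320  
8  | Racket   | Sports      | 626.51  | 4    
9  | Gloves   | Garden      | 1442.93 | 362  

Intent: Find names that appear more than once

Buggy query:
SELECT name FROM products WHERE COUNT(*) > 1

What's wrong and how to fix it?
Bug: COUNT(*) is an aggregate and cannot be used in WHERE

Fix: Group first, then use HAVING for the count condition

Corrected query:
SELECT name FROM products GROUP BY name HAVING COUNT(*) > 1

Result:
name  
------
Gloves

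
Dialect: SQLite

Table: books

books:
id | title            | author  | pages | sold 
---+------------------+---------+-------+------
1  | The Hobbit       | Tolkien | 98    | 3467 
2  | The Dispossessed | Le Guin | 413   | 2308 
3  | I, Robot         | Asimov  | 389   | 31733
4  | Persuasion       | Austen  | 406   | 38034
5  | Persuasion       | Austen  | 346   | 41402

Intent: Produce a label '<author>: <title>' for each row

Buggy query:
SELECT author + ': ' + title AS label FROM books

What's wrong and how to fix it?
Bug: SQLite uses || for string concatenation; + coerces text to numbers (yielding 0)

Fix: Replace + with || to concatenate text

Corrected query:
SELECT author || ': ' || title AS label FROM books

Result:
label                    
-------------------------
Tolkien: The Hobbit      
Le Guin: The Dispossessed
Asimov: I, Robot         
Austen: Persuasion       
Austen: Persuasion       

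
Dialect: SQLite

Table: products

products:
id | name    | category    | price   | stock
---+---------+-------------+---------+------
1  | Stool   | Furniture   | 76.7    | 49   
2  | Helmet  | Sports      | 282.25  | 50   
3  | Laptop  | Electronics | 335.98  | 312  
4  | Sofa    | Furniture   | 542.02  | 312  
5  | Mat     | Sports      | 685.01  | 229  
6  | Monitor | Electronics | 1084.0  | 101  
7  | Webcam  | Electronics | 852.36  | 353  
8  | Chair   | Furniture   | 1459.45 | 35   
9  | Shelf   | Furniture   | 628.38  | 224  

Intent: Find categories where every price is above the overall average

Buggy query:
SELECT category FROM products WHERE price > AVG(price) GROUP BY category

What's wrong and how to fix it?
Bug: AVG() is an aggregate; it can't sit directly in WHERE

Fix: Compute the overall average in a scalar subquery and compare each group's MIN against it in HAVING

Corrected query:
SELECT category FROM products GROUP BY category HAVING MIN(price) > (SELECT AVG(price) FROM products)

Result:
(no rows)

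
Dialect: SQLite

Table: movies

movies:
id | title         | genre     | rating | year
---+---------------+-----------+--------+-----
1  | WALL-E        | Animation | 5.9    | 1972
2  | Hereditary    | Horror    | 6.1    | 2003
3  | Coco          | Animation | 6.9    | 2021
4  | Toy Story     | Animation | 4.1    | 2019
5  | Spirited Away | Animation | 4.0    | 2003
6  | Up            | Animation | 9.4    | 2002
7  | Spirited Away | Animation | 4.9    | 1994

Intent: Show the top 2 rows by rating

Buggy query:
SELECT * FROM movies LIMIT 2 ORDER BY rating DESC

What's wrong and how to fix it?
Bug: ORDER BY cannot follow LIMIT; LIMIT is the final clause

Fix: Sort with ORDER BY, then apply LIMIT

Corrected query:
SELECT * FROM movies ORDER BY rating DESC LIMIT 2

Result:
id | title | genre     | rating | year
---+-------+-----------+--------+-----
6  | Up    | Animation | 9.4    | 2002
3  | Coco  | Animation | 6.9    | 2021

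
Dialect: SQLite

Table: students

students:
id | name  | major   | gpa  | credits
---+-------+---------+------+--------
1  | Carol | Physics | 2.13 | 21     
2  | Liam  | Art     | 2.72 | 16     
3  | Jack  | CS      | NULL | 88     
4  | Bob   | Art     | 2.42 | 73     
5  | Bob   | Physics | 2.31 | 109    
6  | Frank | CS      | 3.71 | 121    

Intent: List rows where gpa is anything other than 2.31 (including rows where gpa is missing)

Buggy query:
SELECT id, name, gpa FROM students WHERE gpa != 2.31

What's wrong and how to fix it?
Bug: Inequality against NULL is unknown, not true; rows with NULL are dropped

Fix: Add an explicit OR gpa IS NULL to include the missing-value rows

Corrected query:
SELECT id, name, gpa FROM students WHERE gpa != 2.31 OR gpa IS NULL

Result:
id | name  | gpa 
---+-------+-----
1  | Carol | 2.13
2  | Liam  | 2.72
3  | Jack  | NULL
4  | Bob   | 2.42
6  | Frank | 3.71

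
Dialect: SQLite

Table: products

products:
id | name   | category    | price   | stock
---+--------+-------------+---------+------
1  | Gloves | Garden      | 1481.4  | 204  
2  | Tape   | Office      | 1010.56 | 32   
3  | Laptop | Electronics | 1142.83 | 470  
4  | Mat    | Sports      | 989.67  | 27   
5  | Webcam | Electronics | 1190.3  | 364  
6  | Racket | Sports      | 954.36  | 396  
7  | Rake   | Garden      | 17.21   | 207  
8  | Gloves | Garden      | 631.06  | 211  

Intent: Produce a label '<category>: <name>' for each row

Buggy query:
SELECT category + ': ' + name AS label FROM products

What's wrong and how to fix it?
Bug: '+' is numeric addition; on text columns SQLite converts them to 0 instead of concatenating

Fix: Replace + with || to concatenate text

Corrected query:
SELECT category || ': ' || name AS label FROM products

Result:
label              
-------------------
Garden: Gloves     
Office: Tape       
Electronics: Laptop
Sports: Mat        
Electronics: Webcam
Sports: Racket     
Garden: Rake       
Garden: Gloves     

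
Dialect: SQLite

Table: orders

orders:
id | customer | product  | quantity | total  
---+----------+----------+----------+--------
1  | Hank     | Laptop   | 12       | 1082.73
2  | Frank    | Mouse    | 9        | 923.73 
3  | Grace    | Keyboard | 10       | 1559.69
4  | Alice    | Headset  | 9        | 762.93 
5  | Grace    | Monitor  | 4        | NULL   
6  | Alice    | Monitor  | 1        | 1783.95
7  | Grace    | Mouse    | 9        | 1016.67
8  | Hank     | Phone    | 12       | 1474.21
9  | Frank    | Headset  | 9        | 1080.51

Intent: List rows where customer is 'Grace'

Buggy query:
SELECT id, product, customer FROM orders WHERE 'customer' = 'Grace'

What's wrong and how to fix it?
Bug: 'customer' in single quotes is a string literal, not the column; the comparison is literal-vs-literal and never true

Fix: Remove the quotes around the column name (or use double quotes for an identifier)

Corrected query:
SELECT id, product, customer FROM orders WHERE customer = 'Grace'

Result:
id | product  | customer
---+----------+---------
3  | Keyboard | Grace   
5  | Monitor  | Grace   
7  | Mouse    | Grace   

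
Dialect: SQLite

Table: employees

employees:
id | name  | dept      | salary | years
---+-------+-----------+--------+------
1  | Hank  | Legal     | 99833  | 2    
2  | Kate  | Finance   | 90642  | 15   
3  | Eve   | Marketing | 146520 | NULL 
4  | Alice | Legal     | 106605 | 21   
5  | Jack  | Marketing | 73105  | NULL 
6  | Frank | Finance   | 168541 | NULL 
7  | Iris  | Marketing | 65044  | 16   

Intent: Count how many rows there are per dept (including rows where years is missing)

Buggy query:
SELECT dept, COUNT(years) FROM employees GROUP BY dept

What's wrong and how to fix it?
Bug: COUNT(years) skips NULLs, so groups with missing years are undercounted

Fix: Use COUNT(*) to count all rows regardless of NULL

Corrected query:
SELECT dept, COUNT(*) FROM employees GROUP BY dept

Result:
dept      | COUNT(*)
----------+---------
Finance   | 2       
Legal     | 2       
Marketing | 3       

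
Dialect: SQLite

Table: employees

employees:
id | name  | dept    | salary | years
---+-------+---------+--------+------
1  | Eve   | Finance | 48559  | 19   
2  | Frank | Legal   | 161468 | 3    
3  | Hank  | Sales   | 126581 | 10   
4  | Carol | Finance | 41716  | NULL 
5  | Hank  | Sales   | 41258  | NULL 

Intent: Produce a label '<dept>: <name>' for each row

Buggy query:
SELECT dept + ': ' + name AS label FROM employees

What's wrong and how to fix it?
Bug: '+' is numeric addition; on text columns SQLite converts them to 0 instead of concatenating

Fix: Use the || operator for string concatenation

Corrected query:
SELECT dept || ': ' || name AS label FROM employees

Result:
label         
--------------
Finance: Eve  
Legal: Frank  
Sales: Hank   
Finance: Carol
Sales: Hank   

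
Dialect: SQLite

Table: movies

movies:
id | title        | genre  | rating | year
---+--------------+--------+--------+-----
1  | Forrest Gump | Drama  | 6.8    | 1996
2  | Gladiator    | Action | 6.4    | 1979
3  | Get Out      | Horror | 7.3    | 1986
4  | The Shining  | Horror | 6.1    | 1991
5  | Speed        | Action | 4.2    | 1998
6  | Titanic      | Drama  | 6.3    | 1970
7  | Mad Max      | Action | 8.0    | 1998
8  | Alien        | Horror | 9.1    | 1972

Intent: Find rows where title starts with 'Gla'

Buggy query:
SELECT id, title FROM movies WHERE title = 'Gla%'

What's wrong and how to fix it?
Bug: '=' compares the literal string including the % character; pattern matching needs LIKE

Fix: Use LIKE for wildcard pattern matching

Corrected query:
SELECT id, title FROM movies WHERE title LIKE 'Gla%'

Result:
id | title    
---+----------
2  | Gladiator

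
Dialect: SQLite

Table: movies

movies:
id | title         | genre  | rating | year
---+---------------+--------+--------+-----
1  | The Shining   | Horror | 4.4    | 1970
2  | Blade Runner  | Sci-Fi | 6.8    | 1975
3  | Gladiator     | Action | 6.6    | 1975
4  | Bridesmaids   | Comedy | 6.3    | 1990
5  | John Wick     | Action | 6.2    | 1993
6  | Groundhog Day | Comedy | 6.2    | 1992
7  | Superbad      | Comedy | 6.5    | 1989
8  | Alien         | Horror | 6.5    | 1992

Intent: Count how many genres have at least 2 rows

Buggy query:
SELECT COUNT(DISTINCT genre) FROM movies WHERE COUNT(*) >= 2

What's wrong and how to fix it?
Bug: WHERE filters individual rows, not groups, so a group-level COUNT is invalid there

Fix: Group first with HAVING COUNT(*) >= 2, then COUNT the resulting groups

Corrected query:
SELECT COUNT(*) FROM (SELECT genre FROM movies GROUP BY genre HAVING COUNT(*) >= 2)

Result:
COUNT(*)
--------
3       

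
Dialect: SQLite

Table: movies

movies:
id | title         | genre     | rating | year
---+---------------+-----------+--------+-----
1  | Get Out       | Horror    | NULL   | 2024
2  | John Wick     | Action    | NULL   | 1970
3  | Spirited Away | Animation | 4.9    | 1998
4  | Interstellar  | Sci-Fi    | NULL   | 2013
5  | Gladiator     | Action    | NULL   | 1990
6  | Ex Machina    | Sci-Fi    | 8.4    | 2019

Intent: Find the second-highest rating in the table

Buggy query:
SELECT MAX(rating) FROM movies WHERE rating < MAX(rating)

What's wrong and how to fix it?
Bug: MAX(rating) on the right of the comparison is an aggregate-in-WHERE error

Fix: Put the inner MAX in a scalar subquery

Corrected query:
SELECT MAX(rating) FROM movies WHERE rating < (SELECT MAX(rating) FROM movies)

Result:
MAX(rating)
-----------
4.9        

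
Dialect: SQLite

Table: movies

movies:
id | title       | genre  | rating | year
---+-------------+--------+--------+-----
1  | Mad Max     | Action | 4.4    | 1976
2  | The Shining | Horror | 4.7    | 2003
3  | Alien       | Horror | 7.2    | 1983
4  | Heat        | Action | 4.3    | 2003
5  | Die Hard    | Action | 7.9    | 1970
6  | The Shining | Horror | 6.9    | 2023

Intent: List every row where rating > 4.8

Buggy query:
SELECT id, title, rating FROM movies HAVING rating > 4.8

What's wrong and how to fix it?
Bug: HAVING filters the output of aggregation, but this query has no GROUP BY and no aggregate functions, so SQLite rejects it (HAVING clause on a non-aggregate query); the condition here is per row

Fix: Use WHERE for row-level filtering

Corrected query:
SELECT id, title, rating FROM movies WHERE rating > 4.8

Result:
id | title       | rating
---+-------------+-------
3  | Alien       | 7.2   
5  | Die Hard    | 7.9   
6  | The Shining | 6.9   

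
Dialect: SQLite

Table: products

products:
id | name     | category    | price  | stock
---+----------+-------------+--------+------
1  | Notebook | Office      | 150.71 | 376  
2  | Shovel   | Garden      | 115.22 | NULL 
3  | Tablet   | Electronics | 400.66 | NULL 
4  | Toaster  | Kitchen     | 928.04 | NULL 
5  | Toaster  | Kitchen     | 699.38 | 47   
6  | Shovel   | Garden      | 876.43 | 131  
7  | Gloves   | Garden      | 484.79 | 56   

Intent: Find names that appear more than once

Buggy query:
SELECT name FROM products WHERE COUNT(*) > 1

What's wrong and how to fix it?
Bug: COUNT(*) is an aggregate and cannot be used in WHERE

Fix: Group first, then use HAVING for the count condition

Corrected query:
SELECT name FROM products GROUP BY name HAVING COUNT(*) > 1

Result:
name   
-------
Shovel 
Toaster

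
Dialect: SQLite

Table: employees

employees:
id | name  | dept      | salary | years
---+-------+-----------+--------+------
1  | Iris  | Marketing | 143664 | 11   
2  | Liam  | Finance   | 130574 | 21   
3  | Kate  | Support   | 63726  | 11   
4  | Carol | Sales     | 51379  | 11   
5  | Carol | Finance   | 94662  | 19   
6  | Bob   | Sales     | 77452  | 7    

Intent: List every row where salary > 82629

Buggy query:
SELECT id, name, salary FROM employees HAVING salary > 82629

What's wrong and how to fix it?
Bug: HAVING filters the output of aggregation, but this query has no GROUP BY and no aggregate functions, so SQLite rejects it (HAVING clause on a non-aggregate query); the condition here is per row

Fix: Use WHERE for row-level filtering

Corrected query:
SELECT id, name, salary FROM employees WHERE salary > 82629

Result:
id | name  | salary
---+-------+-------
1  | Iris  | 143664
2  | Liam  | 130574
5  | Carol | 94662 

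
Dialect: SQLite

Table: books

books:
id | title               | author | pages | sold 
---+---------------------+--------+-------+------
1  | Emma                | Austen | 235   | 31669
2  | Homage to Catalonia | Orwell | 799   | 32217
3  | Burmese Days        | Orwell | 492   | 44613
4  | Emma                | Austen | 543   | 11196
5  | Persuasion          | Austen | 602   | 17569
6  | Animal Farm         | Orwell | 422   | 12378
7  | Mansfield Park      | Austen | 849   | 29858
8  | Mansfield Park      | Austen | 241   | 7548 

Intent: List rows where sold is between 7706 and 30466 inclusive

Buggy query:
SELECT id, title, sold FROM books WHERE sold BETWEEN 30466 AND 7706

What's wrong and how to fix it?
Bug: The bounds are reversed; BETWEEN a AND b requires a <= b to match anything

Fix: Write BETWEEN 7706 AND 30466

Corrected query:
SELECT id, title, sold FROM books WHERE sold BETWEEN 7706 AND 30466

Result:
id | title          | sold 
---+----------------+------
4  | Emma           | 11196
5  | Persuasion     | 17569
6  | Animal Farm    | 12378
7  | Mansfield Park | 29858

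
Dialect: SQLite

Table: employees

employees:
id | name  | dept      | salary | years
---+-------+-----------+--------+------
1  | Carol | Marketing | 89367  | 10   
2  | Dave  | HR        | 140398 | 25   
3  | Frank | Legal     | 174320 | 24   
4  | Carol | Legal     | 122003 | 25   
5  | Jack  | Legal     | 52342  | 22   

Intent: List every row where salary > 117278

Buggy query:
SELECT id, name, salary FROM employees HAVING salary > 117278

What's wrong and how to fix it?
Bug: This is a non-aggregate query (no GROUP BY, no aggregates), so in SQLite the HAVING clause is invalid here; a row-level condition belongs in WHERE

Fix: Replace HAVING with WHERE since the condition applies to individual rows

Corrected query:
SELECT id, name, salary FROM employees WHERE salary > 117278

Result:
id | name  | salary
---+-------+-------
2  | Dave  | 140398
3  | Frank | 174320
4  | Carol | 122003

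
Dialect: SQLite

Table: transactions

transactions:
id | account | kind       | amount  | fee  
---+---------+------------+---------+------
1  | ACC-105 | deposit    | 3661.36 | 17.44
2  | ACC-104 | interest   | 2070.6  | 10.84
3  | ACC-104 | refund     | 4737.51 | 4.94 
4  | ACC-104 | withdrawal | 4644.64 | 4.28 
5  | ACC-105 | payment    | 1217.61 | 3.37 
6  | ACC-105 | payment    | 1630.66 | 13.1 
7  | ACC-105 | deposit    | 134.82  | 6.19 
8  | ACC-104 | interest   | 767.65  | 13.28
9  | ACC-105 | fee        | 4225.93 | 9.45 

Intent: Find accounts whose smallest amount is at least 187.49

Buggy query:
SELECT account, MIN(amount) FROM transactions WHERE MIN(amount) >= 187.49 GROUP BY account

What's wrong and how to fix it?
Bug: MIN() in WHERE is a misuse of aggregate

Fix: Use HAVING for the per-group MIN condition

Corrected query:
SELECT account, MIN(amount) FROM transactions GROUP BY account HAVING MIN(amount) >= 187.49

Result:
account | MIN(amount)
--------+------------
ACC-104 | 767.65     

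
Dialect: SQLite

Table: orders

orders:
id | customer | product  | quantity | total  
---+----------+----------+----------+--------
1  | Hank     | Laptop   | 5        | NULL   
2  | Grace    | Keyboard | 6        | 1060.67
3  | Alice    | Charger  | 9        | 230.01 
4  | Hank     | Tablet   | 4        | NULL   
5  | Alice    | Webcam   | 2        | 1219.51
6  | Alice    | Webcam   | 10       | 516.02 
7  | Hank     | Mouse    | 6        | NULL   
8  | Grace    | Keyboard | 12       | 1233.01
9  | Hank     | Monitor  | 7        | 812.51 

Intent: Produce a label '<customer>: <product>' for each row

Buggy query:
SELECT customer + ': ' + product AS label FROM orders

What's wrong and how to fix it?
Bug: SQLite uses || for string concatenation; + coerces text to numbers (yielding 0)

Fix: Use the || operator for string concatenation

Corrected query:
SELECT customer || ': ' || product AS label FROM orders

Result:
label          
---------------
Hank: Laptop   
Grace: Keyboard
Alice: Charger 
Hank: Tablet   
Alice: Webcam  
Alice: Webcam  
Hank: Mouse    
Grace: Keyboard
Hank: Monitor  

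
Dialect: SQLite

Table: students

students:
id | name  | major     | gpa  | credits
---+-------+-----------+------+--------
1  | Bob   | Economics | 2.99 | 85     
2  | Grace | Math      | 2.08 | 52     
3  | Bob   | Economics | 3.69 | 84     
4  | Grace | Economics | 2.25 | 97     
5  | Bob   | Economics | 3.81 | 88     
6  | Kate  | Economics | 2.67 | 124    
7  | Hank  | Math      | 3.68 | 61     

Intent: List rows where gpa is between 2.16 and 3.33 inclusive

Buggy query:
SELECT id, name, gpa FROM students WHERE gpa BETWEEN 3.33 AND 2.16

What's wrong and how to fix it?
Bug: The bounds are reversed; BETWEEN a AND b requires a <= b to match anything

Fix: Write BETWEEN 2.16 AND 3.33

Corrected query:
SELECT id, name, gpa FROM students WHERE gpa BETWEEN 2.16 AND 3.33

Result:
id | name  | gpa 
---+-------+-----
1  | Bob   | 2.99
4  | Grace | 2.25
6  | Kate  | 2.67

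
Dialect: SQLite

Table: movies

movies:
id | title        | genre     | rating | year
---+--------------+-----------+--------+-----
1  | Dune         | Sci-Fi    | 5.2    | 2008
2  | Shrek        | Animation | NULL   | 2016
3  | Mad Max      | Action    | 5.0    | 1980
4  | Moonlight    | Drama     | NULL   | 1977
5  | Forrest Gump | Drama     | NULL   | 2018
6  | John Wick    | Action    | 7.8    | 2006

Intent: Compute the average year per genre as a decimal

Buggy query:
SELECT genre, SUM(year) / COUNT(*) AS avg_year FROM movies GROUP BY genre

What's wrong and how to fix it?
Bug: SUM(year) and COUNT(*) are both integers; the division truncates the fractional part

Fix: Multiply by 1.0 (or CAST to REAL) to force floating-point division

Corrected query:
SELECT genre, SUM(year) * 1.0 / COUNT(*) AS avg_year FROM movies GROUP BY genre

Result:
genre     | avg_year
----------+---------
Action    | 1993    
Animation | 2016    
Drama     | 1997.5  
Sci-Fi    | 2008    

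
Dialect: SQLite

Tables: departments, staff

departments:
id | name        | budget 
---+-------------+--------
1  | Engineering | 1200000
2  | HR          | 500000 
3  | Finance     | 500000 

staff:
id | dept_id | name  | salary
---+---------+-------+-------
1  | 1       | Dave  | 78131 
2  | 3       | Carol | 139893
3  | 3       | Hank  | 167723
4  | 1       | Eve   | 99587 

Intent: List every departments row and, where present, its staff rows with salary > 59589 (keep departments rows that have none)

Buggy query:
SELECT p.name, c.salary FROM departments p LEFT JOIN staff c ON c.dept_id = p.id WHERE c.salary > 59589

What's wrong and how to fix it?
Bug: Filtering c.salary in WHERE discards the NULL rows produced by LEFT JOIN, turning it into an inner join

Fix: Move the right-table condition into the ON clause so unmatched parents are kept

Corrected query:
SELECT p.name, c.salary FROM departments p LEFT JOIN staff c ON c.dept_id = p.id AND c.salary > 59589

Result:
name        | salary
------------+-------
Engineering | 78131 
Engineering | 99587 
HR          | NULL  
Finance     | 139893
Finance     | 167723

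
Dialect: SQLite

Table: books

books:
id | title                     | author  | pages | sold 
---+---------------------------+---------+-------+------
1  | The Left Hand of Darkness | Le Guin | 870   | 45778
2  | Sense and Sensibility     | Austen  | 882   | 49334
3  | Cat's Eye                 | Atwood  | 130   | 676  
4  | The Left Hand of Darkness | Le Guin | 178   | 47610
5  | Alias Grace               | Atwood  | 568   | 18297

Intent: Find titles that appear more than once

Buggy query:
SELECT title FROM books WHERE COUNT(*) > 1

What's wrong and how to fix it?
Bug: COUNT(*) is an aggregate and cannot be used in WHERE

Fix: GROUP BY title, then filter groups with HAVING COUNT(*) > 1

Corrected query:
SELECT title FROM books GROUP BY title HAVING COUNT(*) > 1

Result:
title                    
-------------------------
The Left Hand of Darkness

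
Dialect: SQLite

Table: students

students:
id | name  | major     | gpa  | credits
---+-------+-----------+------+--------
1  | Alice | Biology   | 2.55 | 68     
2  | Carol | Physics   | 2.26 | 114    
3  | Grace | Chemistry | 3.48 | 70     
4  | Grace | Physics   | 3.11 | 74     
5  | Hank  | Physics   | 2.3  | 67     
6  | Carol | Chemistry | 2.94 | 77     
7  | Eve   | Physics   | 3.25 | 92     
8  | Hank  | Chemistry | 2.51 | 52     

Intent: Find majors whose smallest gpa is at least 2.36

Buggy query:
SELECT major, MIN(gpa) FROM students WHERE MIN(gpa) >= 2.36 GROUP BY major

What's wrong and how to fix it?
Bug: MIN() in WHERE is a misuse of aggregate

Fix: Use HAVING for the per-group MIN condition

Corrected query:
SELECT major, MIN(gpa) FROM students GROUP BY major HAVING MIN(gpa) >= 2.36

Result:
major     | MIN(gpa)
----------+---------
Biology   | 2.55    
Chemistry | 2.51    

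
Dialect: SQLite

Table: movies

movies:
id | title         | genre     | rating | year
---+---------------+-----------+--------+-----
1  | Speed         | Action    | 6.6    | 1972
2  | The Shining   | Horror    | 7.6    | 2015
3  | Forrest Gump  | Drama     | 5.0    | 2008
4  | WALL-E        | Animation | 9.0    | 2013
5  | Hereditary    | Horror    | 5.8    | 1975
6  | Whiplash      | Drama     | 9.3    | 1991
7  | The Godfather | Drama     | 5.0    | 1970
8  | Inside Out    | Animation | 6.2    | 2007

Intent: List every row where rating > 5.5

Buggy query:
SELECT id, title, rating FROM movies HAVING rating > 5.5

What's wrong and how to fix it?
Bug: HAVING filters the output of aggregation, but this query has no GROUP BY and no aggregate functions, so SQLite rejects it (HAVING clause on a non-aggregate query); the condition here is per row

Fix: Replace HAVING with WHERE since the condition applies to individual rows

Corrected query:
SELECT id, title, rating FROM movies WHERE rating > 5.5

Result:
id | title       | rating
---+-------------+-------
1  | Speed       | 6.6   
2  | The Shining | 7.6   
4  | WALL-E      | 9     
5  | Hereditary  | 5.8   
6  | Whiplash    | 9.3   
8  | Inside Out  | 6.2   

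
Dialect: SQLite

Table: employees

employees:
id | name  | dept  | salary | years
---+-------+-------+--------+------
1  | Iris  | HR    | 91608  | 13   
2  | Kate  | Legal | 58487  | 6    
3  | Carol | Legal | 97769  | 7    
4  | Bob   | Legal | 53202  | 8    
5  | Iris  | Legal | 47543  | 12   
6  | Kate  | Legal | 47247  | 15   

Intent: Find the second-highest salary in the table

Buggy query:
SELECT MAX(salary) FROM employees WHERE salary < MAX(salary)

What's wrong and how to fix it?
Bug: MAX(salary) on the right of the comparison is an aggregate-in-WHERE error

Fix: Put the inner MAX in a scalar subquery

Corrected query:
SELECT MAX(salary) FROM employees WHERE salary < (SELECT MAX(salary) FROM employees)

Result:
MAX(salary)
-----------
91608      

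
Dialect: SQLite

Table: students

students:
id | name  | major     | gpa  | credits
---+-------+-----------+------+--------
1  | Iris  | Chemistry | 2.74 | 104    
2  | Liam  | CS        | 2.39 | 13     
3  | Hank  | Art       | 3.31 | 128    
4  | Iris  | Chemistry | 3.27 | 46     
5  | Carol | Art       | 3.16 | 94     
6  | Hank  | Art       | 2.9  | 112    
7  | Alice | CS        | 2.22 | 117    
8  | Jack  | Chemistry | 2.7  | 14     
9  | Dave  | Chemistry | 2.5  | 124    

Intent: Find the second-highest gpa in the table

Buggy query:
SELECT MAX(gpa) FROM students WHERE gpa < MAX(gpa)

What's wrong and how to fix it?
Bug: MAX(gpa) on the right of the comparison is an aggregate-in-WHERE error

Fix: Put the inner MAX in a scalar subquery

Corrected query:
SELECT MAX(gpa) FROM students WHERE gpa < (SELECT MAX(gpa) FROM students)

Result:
MAX(gpa)
--------
3.27    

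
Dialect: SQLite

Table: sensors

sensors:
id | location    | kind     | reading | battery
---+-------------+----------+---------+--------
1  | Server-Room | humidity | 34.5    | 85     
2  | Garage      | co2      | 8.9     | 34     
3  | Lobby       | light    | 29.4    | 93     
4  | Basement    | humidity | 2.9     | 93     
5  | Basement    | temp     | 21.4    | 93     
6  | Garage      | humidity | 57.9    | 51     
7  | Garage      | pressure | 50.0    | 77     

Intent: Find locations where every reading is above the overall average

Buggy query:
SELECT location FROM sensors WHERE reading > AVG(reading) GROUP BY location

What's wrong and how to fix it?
Bug: WHERE evaluates per row before aggregation, so AVG() is unavailable

Fix: Use a subquery for AVG and a HAVING MIN(...) filter so the condition holds for every row in the group

Corrected query:
SELECT location FROM sensors GROUP BY location HAVING MIN(reading) > (SELECT AVG(reading) FROM sensors)

Result:
location   
-----------
Lobby      
Server-Room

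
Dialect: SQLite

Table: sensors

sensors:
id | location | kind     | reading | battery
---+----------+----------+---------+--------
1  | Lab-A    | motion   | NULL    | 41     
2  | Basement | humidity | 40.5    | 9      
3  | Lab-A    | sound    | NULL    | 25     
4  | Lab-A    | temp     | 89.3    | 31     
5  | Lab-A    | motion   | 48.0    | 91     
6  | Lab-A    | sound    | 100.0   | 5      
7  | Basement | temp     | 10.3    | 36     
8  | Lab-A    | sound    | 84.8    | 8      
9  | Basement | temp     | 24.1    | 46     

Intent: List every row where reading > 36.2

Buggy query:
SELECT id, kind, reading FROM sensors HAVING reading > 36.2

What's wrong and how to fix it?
Bug: HAVING filters the output of aggregation, but this query has no GROUP BY and no aggregate functions, so SQLite rejects it (HAVING clause on a non-aggregate query); the condition here is per row

Fix: Use WHERE for row-level filtering

Corrected query:
SELECT id, kind, reading FROM sensors WHERE reading > 36.2

Result:
id | kind     | reading
---+----------+--------
2  | humidity | 40.5   
4  | temp     | 89.3   
5  | motion   | 48     
6  | sound    | 100    
8  | sound    | 84.8   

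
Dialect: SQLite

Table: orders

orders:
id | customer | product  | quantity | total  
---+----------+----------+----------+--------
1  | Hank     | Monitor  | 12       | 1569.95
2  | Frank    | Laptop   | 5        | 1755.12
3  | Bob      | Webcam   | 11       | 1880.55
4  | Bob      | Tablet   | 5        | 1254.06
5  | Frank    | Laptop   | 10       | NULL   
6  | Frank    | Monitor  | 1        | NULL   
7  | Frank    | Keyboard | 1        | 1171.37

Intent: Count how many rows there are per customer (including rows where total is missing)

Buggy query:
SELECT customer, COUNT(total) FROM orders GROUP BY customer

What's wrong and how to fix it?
Bug: COUNT(total) skips NULLs, so groups with missing total are undercounted

Fix: Use COUNT(*) to count all rows regardless of NULL

Corrected query:
SELECT customer, COUNT(*) FROM orders GROUP BY customer

Result:
customer | COUNT(*)
---------+---------
Bob      | 2       
Frank    | 4       
Hank     | 1       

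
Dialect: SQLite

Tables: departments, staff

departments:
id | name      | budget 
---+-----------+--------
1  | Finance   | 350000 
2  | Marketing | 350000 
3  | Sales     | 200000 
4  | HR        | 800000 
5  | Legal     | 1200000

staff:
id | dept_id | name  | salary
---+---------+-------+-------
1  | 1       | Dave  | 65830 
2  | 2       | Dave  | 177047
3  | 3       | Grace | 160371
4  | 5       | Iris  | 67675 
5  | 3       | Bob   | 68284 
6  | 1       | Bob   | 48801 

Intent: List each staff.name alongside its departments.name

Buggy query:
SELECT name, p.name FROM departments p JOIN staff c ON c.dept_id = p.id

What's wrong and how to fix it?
Bug: 'name' exists in both joined tables, so the database can't tell which one is meant

Fix: Qualify the column with its table alias (c.name)

Corrected query:
SELECT c.name, p.name FROM departments p JOIN staff c ON c.dept_id = p.id

Result:
name  | name     
------+----------
Dave  | Finance  
Dave  | Marketing
Grace | Sales    
Iris  | Legal    
Bob   | Sales    
Bob   | Finance  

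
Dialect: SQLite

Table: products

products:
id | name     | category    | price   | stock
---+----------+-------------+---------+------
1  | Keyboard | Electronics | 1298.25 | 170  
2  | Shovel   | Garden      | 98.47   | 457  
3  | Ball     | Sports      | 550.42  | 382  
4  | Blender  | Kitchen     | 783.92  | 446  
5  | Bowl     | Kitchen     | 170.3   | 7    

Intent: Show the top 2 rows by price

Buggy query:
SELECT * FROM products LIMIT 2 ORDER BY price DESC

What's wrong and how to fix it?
Bug: LIMIT must come after ORDER BY

Fix: Swap the clauses: ORDER BY first, then LIMIT

Corrected query:
SELECT * FROM products ORDER BY price DESC LIMIT 2

Result:
id | name     | category    | price   | stock
---+----------+-------------+---------+------
1  | Keyboard | Electronics | 1298.25 | 170  
4  | Blender  | Kitchen     | 783.92  | 446  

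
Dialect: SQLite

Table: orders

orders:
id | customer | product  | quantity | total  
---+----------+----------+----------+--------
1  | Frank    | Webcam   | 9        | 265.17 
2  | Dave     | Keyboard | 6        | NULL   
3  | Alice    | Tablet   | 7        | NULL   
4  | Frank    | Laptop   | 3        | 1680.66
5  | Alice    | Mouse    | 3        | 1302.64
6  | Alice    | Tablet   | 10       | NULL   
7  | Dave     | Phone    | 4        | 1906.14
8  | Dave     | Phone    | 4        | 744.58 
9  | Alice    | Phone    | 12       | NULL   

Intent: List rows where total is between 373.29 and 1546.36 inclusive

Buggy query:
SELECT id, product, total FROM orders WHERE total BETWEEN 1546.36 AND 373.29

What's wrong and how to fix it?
Bug: The bounds are reversed; BETWEEN a AND b requires a <= b to match anything

Fix: Write BETWEEN 373.29 AND 1546.36

Corrected query:
SELECT id, product, total FROM orders WHERE total BETWEEN 373.29 AND 1546.36

Result:
id | product | total  
---+---------+--------
5  | Mouse   | 1302.64
8  | Phone   | 744.58 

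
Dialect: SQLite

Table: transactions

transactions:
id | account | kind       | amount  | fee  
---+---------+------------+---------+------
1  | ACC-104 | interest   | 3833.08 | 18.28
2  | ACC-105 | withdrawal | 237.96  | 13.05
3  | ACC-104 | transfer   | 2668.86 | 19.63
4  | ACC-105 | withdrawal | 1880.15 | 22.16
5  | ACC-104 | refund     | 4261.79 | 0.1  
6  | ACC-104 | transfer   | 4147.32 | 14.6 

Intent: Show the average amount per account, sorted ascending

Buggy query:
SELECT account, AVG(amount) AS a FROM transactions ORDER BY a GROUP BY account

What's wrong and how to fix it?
Bug: ORDER BY appears before GROUP BY; SQL clause order requires GROUP BY first

Fix: Move ORDER BY to the end, after GROUP BY

Corrected query:
SELECT account, AVG(amount) AS a FROM transactions GROUP BY account ORDER BY a

Result:
account | a        
--------+----------
ACC-105 | 1059.055 
ACC-104 | 3727.7625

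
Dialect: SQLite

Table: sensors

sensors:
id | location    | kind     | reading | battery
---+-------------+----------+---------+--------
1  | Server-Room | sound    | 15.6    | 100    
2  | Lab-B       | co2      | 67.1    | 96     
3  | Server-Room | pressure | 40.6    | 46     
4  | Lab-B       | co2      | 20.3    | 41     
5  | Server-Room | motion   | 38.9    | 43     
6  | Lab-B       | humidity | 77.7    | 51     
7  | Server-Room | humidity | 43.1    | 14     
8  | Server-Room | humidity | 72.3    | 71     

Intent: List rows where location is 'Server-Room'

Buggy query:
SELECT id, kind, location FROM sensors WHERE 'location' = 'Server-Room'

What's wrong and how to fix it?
Bug: Single quotes denote string literals in SQL; the column name is being compared as a constant string

Fix: Reference the column as location without single quotes

Corrected query:
SELECT id, kind, location FROM sensors WHERE location = 'Server-Room'

Result:
id | kind     | location   
---+----------+------------
1  | sound    | Server-Room
3  | pressure | Server-Room
5  | motion   | Server-Room
7  | humidity | Server-Room
8  | humidity | Server-Room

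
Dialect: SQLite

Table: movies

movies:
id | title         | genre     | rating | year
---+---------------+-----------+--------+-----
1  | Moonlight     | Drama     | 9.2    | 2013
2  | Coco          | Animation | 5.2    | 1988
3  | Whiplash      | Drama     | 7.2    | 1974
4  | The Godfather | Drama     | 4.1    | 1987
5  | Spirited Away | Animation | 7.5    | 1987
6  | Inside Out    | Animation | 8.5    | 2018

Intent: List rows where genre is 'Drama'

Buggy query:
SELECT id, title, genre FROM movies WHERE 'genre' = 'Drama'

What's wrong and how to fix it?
Bug: 'genre' in single quotes is a string literal, not the column; the comparison is literal-vs-literal and never true

Fix: Remove the quotes around the column name (or use double quotes for an identifier)

Corrected query:
SELECT id, title, genre FROM movies WHERE genre = 'Drama'

Result:
id | title         | genre
---+---------------+------
1  | Moonlight     | Drama
3  | Whiplash      | Drama
4  | The Godfather | Drama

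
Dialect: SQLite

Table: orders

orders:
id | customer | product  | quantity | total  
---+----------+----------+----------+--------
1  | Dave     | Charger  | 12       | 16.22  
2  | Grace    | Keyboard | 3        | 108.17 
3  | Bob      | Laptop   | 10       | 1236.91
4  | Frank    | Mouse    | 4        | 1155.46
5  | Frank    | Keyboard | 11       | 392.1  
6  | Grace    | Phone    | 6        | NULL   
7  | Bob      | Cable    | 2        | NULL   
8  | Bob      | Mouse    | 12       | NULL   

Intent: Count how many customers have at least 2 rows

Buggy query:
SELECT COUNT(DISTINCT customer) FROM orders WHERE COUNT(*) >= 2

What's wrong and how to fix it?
Bug: COUNT(*) cannot appear in WHERE; the per-group count doesn't exist yet

Fix: Use a subquery that GROUPs and filters with HAVING, then count its rows

Corrected query:
SELECT COUNT(*) FROM (SELECT customer FROM orders GROUP BY customer HAVING COUNT(*) >= 2)

Result:
COUNT(*)
--------
3       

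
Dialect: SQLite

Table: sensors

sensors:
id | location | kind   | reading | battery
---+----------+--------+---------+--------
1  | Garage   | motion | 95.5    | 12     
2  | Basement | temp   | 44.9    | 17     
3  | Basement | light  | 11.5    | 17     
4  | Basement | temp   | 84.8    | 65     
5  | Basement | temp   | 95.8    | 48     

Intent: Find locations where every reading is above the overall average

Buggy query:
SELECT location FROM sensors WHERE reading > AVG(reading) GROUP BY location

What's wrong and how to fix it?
Bug: AVG() is an aggregate; it can't sit directly in WHERE

Fix: Compute the overall average in a scalar subquery and compare each group's MIN against it in HAVING

Corrected query:
SELECT location FROM sensors GROUP BY location HAVING MIN(reading) > (SELECT AVG(reading) FROM sensors)

Result:
location
--------
Garage  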